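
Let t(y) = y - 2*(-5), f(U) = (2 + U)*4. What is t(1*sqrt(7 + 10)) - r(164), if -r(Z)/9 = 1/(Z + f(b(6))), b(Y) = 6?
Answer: 1969/196 + sqrt(17) ≈ 14.169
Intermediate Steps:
f(U) = 8 + 4*U
t(y) = 10 + y (t(y) = y + 10 = 10 + y)
r(Z) = -9/(32 + Z) (r(Z) = -9/(Z + (8 + 4*6)) = -9/(Z + (8 + 24)) = -9/(Z + 32) = -9/(32 + Z))
t(1*sqrt(7 + 10)) - r(164) = (10 + 1*sqrt(7 + 10)) - (-9)/(32 + 164) = (10 + 1*sqrt(17)) - (-9)/196 = (10 + sqrt(17)) - (-9)/196 = (10 + sqrt(17)) - 1*(-9/196) = (10 + sqrt(17)) + 9/196 = 1969/196 + sqrt(17)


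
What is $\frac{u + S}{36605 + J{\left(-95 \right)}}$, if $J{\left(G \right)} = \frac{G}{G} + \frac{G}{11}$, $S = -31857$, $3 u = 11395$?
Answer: $- \frac{925936}{1207713} \approx -0.76669$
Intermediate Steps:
$u = \frac{11395}{3}$ ($u = \frac{1}{3} \cdot 11395 = \frac{11395}{3} \approx 3798.3$)
$J{\left(G \right)} = 1 + \frac{G}{11}$ ($J{\left(G \right)} = 1 + G \frac{1}{11} = 1 + \frac{G}{11}$)
$\frac{u + S}{36605 + J{\left(-95 \right)}} = \frac{\frac{11395}{3} - 31857}{36605 + \left(1 + \frac{1}{11} \left(-95\right)\right)} = - \frac{84176}{3 \left(36605 + \left(1 - \frac{95}{11}\right)\right)} = - \frac{84176}{3 \left(36605 - \frac{84}{11}\right)} = - \frac{84176}{3 \cdot \frac{402571}{11}} = \left(- \frac{84176}{3}\right) \frac{11}{402571} = - \frac{925936}{1207713}$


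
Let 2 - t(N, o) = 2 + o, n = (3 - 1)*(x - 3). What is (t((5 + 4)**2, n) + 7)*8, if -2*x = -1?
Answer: 96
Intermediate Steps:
x = 1/2 (x = -1/2*(-1) = 1/2 ≈ 0.50000)
n = -5 (n = (3 - 1)*(1/2 - 3) = 2*(-5/2) = -5)
t(N, o) = -o (t(N, o) = 2 - (2 + o) = 2 + (-2 - o) = -o)
(t((5 + 4)**2, n) + 7)*8 = (-1*(-5) + 7)*8 = (5 + 7)*8 = 12*8 = 96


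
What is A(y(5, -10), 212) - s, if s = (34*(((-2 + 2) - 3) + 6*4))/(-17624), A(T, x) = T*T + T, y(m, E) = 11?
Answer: 1163541/8812 ≈ 132.04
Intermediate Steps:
A(T, x) = T + T² (A(T, x) = T² + T = T + T²)
s = -357/8812 (s = (34*((0 - 3) + 24))*(-1/17624) = (34*(-3 + 24))*(-1/17624) = (34*21)*(-1/17624) = 714*(-1/17624) = -357/8812 ≈ -0.040513)
A(y(5, -10), 212) - s = 11*(1 + 11) - 1*(-357/8812) = 11*12 + 357/8812 = 132 + 357/8812 = 1163541/8812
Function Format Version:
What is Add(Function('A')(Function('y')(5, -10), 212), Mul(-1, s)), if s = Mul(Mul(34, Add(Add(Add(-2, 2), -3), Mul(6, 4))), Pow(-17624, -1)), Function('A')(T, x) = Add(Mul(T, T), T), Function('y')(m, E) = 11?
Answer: Rational(1163541, 8812) ≈ 132.04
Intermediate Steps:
Function('A')(T, x) = Add(T, Pow(T, 2)) (Function('A')(T, x) = Add(Pow(T, 2), T) = Add(T, Pow(T, 2)))
s = Rational(-357, 8812) (s = Mul(Mul(34, Add(Add(0, -3), 24)), Rational(-1, 17624)) = Mul(Mul(34, Add(-3, 24)), Rational(-1, 17624)) = Mul(Mul(34, 21), Rational(-1, 17624)) = Mul(714, Rational(-1, 17624)) = Rational(-357, 8812) ≈ -0.040513)
Add(Function('A')(Function('y')(5, -10), 212), Mul(-1, s)) = Add(Mul(11, Add(1, 11)), Mul(-1, Rational(-357, 8812))) = Add(Mul(11, 12), Rational(357, 8812)) = Add(132, Rational(357, 8812)) = Rational(1163541, 8812)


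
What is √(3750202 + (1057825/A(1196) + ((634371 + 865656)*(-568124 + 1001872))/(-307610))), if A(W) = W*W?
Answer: √55327567718396139330185/183950780 ≈ 1278.7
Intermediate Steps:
A(W) = W²
√(3750202 + (1057825/A(1196) + ((634371 + 865656)*(-568124 + 1001872))/(-307610))) = √(3750202 + (1057825/(1196²) + ((634371 + 865656)*(-568124 + 1001872))/(-307610))) = √(3750202 + (1057825/1430416 + (1500027*433748)*(-1/307610))) = √(3750202 + (1057825*(1/1430416) + 650633711196*(-1/307610))) = √(3750202 + (1057825/1430416 - 325316855598/153805)) = √(3750202 - 465338272618294643/220005132880) = √(359725416718547117/220005132880) = √55327567718396139330185/183950780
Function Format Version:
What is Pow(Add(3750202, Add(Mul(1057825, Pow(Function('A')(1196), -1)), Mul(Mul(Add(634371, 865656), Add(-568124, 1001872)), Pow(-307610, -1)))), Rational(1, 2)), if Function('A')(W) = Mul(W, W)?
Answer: Mul(Rational(1, 183950780), Pow(55327567718396139330185, Rational(1, 2))) ≈ 1278.7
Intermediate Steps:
Function('A')(W) = Pow(W, 2)
Pow(Add(3750202, Add(Mul(1057825, Pow(Function('A')(1196), -1)), Mul(Mul(Add(634371, 865656), Add(-568124, 1001872)), Pow(-307610, -1)))), Rational(1, 2)) = Pow(Add(3750202, Add(Mul(1057825, Pow(Pow(1196, 2), -1)), Mul(Mul(Add(634371, 865656), Add(-568124, 1001872)), Pow(-307610, -1)))), Rational(1, 2)) = Pow(Add(3750202, Add(Mul(1057825, Pow(1430416, -1)), Mul(Mul(1500027, 433748), Rational(-1, 307610)))), Rational(1, 2)) = Pow(Add(3750202, Add(Mul(1057825, Rational(1, 1430416)), Mul(650633711196, Rational(-1, 307610)))), Rational(1, 2)) = Pow(Add(3750202, Add(Rational(1057825, 1430416), Rational(-325316855598, 153805))), Rational(1, 2)) = Pow(Add(3750202, Rational(-465338272618294643, 220005132880)), Rational(1, 2)) = Pow(Rational(359725416718547117, 220005132880), Rational(1, 2)) = Mul(Rational(1, 183950780), Pow(55327567718396139330185, Rational(1, 2)))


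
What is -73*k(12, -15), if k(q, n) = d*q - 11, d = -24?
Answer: 21827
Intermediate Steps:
k(q, n) = -11 - 24*q (k(q, n) = -24*q - 11 = -11 - 24*q)
-73*k(12, -15) = -73*(-11 - 24*12) = -73*(-11 - 288) = -73*(-299) = 21827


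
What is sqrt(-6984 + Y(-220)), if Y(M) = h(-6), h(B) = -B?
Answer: I*sqrt(6978) ≈ 83.534*I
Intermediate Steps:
Y(M) = 6 (Y(M) = -1*(-6) = 6)
sqrt(-6984 + Y(-220)) = sqrt(-6984 + 6) = sqrt(-6978) = I*sqrt(6978)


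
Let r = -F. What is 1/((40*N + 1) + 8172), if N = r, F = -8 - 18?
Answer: 1/9213 ≈ 0.00010854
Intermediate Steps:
F = -26
r = 26 (r = -1*(-26) = 26)
N = 26
1/((40*N + 1) + 8172) = 1/((40*26 + 1) + 8172) = 1/((1040 + 1) + 8172) = 1/(1041 + 8172) = 1/9213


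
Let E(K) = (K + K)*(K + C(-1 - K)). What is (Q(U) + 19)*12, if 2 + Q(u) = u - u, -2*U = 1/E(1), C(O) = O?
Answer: 204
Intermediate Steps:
E(K) = -2*K (E(K) = (K + K)*(K + (-1 - K)) = (2*K)*(-1) = -2*K)
U = ¼ (U = -1/(2*((-2*1))) = -1/(2*(-2)) = -(-1)/(2*2) = -½*(-½) = ¼ ≈ 0.25000)
Q(u) = -2 (Q(u) = -2 + (u - u) = -2 + 0 = -2)
(Q(U) + 19)*12 = (-2 + 19)*12 = 17*12 = 204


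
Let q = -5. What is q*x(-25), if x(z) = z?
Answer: 125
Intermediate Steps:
q*x(-25) = -5*(-25) = 125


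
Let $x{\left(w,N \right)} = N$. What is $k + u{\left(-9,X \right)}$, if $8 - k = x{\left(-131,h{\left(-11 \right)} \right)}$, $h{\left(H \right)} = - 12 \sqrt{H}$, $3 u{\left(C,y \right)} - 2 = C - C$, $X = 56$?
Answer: $\frac{26}{3} + 12 i \sqrt{11} \approx 8.6667 + 39.799 i$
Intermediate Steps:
$u{\left(C,y \right)} = \frac{2}{3}$ ($u{\left(C,y \right)} = \frac{2}{3} + \frac{C - C}{3} = \frac{2}{3} + \frac{1}{3} \cdot 0 = \frac{2}{3} + 0 = \frac{2}{3}$)
$k = 8 + 12 i \sqrt{11}$ ($k = 8 - - 12 \sqrt{-11} = 8 - - 12 i \sqrt{11} = 8 + 12 i \sqrt{11} \approx 8.0 + 39.799 i$)
$k + u{\left(-9,X \right)} = \left(8 + 12 i \sqrt{11}\right) + \frac{2}{3} = \frac{26}{3} + 12 i \sqrt{11}$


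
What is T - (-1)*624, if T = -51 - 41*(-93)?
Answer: 4386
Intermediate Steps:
T = 3762 (T = -51 + 3813 = 3762)
T - (-1)*624 = 3762 - (-1)*624 = 3762 - 1*(-624) = 3762 + 624 = 4386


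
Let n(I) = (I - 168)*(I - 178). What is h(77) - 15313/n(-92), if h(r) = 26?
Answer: 1809887/70200 ≈ 25.782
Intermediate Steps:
n(I) = (-178 + I)*(-168 + I) (n(I) = (-168 + I)*(-178 + I) = (-178 + I)*(-168 + I))
h(77) - 15313/n(-92) = 26 - 15313/(29904 + (-92)² - 346*(-92)) = 26 - 15313/(29904 + 8464 + 31832) = 26 - 15313/70200 = 1809887/70200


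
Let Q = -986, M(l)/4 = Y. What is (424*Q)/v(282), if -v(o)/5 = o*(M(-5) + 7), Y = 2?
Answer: 209032/10575 ≈ 19.767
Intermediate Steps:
M(l) = 8 (M(l) = 4*2 = 8)
v(o) = -75*o (v(o) = -5*o*(8 + 7) = -5*o*15 = -75*o)
(424*Q)/v(282) = (424*(-986))/((-75*282)) = -418064/(-21150) = -418064*(-1/21150) = 209032/10575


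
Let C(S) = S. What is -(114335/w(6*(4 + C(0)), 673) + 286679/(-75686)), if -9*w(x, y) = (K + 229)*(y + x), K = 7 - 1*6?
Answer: 151023829/14796613 ≈ 10.207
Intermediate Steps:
K = 1 (K = 7 - 6 = 1)
w(x, y) = -230*x/9 - 230*y/9 (w(x, y) = -(1 + 229)*(y + x)/9 = -230*(x + y)/9 = -(230*x + 230*y)/9 = -230*x/9 - 230*y/9)
-(114335/w(6*(4 + C(0)), 673) + 286679/(-75686)) = -(114335/(-460*(4 + 0)/3 - 230/9*673) + 286679/(-75686)) = -(114335/(-460*4/3 - 154790/9) + 286679*(-1/75686)) = -(114335/(-230/9*24 - 154790/9) - 286679/75686) = -(114335/(-1840/3 - 154790/9) - 286679/75686) = -(114335/(-160310/9) - 286679/75686) = -(114335*(-9/160310) - 286679/75686) = -(-205803/32062 - 286679/75686) = -1*(-151023829/14796613) = 151023829/14796613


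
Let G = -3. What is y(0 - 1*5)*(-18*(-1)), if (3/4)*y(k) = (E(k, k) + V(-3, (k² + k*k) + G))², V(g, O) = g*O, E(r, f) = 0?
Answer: 477144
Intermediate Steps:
V(g, O) = O*g
y(k) = 4*(9 - 6*k²)²/3 (y(k) = 4*(0 + ((k² + k*k) - 3)*(-3))²/3 = 4*(0 + ((k² + k²) - 3)*(-3))²/3 = 4*(0 + (2*k² - 3)*(-3))²/3 = 4*(0 + (-3 + 2*k²)*(-3))²/3 = 4*(0 + (9 - 6*k²))²/3 = 4*(9 - 6*k²)²/3)
y(0 - 1*5)*(-18*(-1)) = (12*(3 - 2*(0 - 1*5)²)²)*(-18*(-1)) = (12*(3 - 2*(0 - 5)²)²)*18 = (12*(3 - 2*(-5)²)²)*18 = (12*(3 - 2*25)²)*18 = (12*(3 - 50)²)*18 = (12*(-47)²)*18 = (12*2209)*18 = 26508*18 = 477144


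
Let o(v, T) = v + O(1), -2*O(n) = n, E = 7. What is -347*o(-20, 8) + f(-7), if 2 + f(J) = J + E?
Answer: 14223/2 ≈ 7111.5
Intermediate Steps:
O(n) = -n/2
o(v, T) = -1/2 + v (o(v, T) = v - 1/2*1 = v - 1/2 = -1/2 + v)
f(J) = 5 + J (f(J) = -2 + (J + 7) = -2 + (7 + J) = 5 + J)
-347*o(-20, 8) + f(-7) = -347*(-1/2 - 20) + (5 - 7) = -347*(-41/2) - 2 = 14227/2 - 2 = 14223/2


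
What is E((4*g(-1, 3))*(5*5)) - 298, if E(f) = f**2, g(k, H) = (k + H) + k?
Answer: 9702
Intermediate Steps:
g(k, H) = H + 2*k (g(k, H) = (H + k) + k = H + 2*k)
E((4*g(-1, 3))*(5*5)) - 298 = ((4*(3 + 2*(-1)))*(5*5))**2 - 298 = ((4*(3 - 2))*25)**2 - 298 = ((4*1)*25)**2 - 298 = (4*25)**2 - 298 = 100**2 - 298 = 10000 - 298 = 9702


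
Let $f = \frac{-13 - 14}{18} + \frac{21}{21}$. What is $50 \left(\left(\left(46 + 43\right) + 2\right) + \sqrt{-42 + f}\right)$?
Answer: $4550 + 25 i \sqrt{170} \approx 4550.0 + 325.96 i$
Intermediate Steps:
$f = - \frac{1}{2}$ ($f = \left(-27\right) \frac{1}{18} + 21 \cdot \frac{1}{21} = - \frac{3}{2} + 1 = - \frac{1}{2} \approx -0.5$)
$50 \left(\left(\left(46 + 43\right) + 2\right) + \sqrt{-42 + f}\right) = 50 \left(\left(\left(46 + 43\right) + 2\right) + \sqrt{-42 - \frac{1}{2}}\right) = 50 \left(\left(89 + 2\right) + \sqrt{- \frac{85}{2}}\right) = 50 \left(91 + \frac{i \sqrt{170}}{2}\right) = 4550 + 25 i \sqrt{170}$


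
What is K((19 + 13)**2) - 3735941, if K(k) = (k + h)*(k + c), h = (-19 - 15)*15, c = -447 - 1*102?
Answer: -3491791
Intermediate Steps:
c = -549 (c = -447 - 102 = -549)
h = -510 (h = -34*15 = -510)
K(k) = (-549 + k)*(-510 + k) (K(k) = (k - 510)*(k - 549) = (-510 + k)*(-549 + k) = (-549 + k)*(-510 + k))
K((19 + 13)**2) - 3735941 = (279990 + ((19 + 13)**2)**2 - 1059*(19 + 13)**2) - 3735941 = (279990 + (32**2)**2 - 1059*32**2) - 3735941 = (279990 + 1024**2 - 1059*1024) - 3735941 = (279990 + 1048576 - 1084416) - 3735941 = 244150 - 3735941 = -3491791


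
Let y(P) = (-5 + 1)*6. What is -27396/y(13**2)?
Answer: 2283/2 ≈ 1141.5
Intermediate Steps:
y(P) = -24 (y(P) = -4*6 = -24)
-27396/y(13**2) = -27396/(-24) = -27396*(-1/24) = 2283/2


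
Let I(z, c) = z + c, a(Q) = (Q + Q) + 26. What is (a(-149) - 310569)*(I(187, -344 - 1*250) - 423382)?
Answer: 131730996549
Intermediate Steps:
a(Q) = 26 + 2*Q (a(Q) = 2*Q + 26 = 26 + 2*Q)
I(z, c) = c + z
(a(-149) - 310569)*(I(187, -344 - 1*250) - 423382) = ((26 + 2*(-149)) - 310569)*(((-344 - 1*250) + 187) - 423382) = ((26 - 298) - 310569)*(((-344 - 250) + 187) - 423382) = (-272 - 310569)*((-594 + 187) - 423382) = -310841*(-407 - 423382) = -310841*(-423789) = 131730996549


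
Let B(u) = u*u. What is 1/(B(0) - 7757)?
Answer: -1/7757 ≈ -0.00012892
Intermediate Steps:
B(u) = u²
1/(B(0) - 7757) = 1/(0² - 7757) = 1/(0 - 7757) = 1/(-7757) = -1/7757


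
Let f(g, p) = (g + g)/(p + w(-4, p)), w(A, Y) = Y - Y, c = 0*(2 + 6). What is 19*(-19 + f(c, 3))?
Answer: -361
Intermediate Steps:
c = 0 (c = 0*8 = 0)
w(A, Y) = 0
f(g, p) = 2*g/p (f(g, p) = (g + g)/(p + 0) = (2*g)/p = 2*g/p)
19*(-19 + f(c, 3)) = 19*(-19 + 2*0/3) = 19*(-19 + 2*0*(⅓)) = 19*(-19 + 0) = 19*(-19) = -361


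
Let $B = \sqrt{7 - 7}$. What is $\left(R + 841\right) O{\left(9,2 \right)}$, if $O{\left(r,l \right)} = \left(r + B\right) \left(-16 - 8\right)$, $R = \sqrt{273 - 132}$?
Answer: $-181656 - 216 \sqrt{141} \approx -1.8422 \cdot 10^{5}$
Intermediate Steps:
$B = 0$ ($B = \sqrt{0} = 0$)
$R = \sqrt{141} \approx 11.874$
$O{\left(r,l \right)} = - 24 r$ ($O{\left(r,l \right)} = \left(r + 0\right) \left(-16 - 8\right) = r \left(-24\right) = - 24 r$)
$\left(R + 841\right) O{\left(9,2 \right)} = \left(\sqrt{141} + 841\right) \left(\left(-24\right) 9\right) = \left(841 + \sqrt{141}\right) \left(-216\right) = -181656 - 216 \sqrt{141}$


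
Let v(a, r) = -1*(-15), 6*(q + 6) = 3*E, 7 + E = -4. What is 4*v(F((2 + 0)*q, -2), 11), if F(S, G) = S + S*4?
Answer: 60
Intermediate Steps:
E = -11 (E = -7 - 4 = -11)
q = -23/2 (q = -6 + (3*(-11))/6 = -6 + (⅙)*(-33) = -6 - 11/2 = -23/2 ≈ -11.500)
F(S, G) = 5*S (F(S, G) = S + 4*S = 5*S)
v(a, r) = 15
4*v(F((2 + 0)*q, -2), 11) = 4*15 = 60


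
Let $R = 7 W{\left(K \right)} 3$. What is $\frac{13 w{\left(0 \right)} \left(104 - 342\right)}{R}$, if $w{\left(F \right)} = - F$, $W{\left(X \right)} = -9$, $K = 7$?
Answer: $0$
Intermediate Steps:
$R = -189$ ($R = 7 \left(-9\right) 3 = \left(-63\right) 3 = -189$)
$\frac{13 w{\left(0 \right)} \left(104 - 342\right)}{R} = \frac{13 \left(\left(-1\right) 0\right) \left(104 - 342\right)}{-189} = 13 \cdot 0 \left(-238\right) \left(- \frac{1}{189}\right) = 0 \left(-238\right) \left(- \frac{1}{189}\right) = 0 \left(- \frac{1}{189}\right) = 0$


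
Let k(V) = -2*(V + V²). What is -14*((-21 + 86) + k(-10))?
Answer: 1610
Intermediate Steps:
k(V) = -2*V - 2*V²
-14*((-21 + 86) + k(-10)) = -14*((-21 + 86) - 2*(-10)*(1 - 10)) = -14*(65 - 2*(-10)*(-9)) = -14*(65 - 180) = -14*(-115) = 1610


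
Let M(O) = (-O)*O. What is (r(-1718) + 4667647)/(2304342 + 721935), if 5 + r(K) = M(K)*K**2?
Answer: -8711489254934/3026277 ≈ -2.8786e+6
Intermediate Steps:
M(O) = -O**2
r(K) = -5 - K**4 (r(K) = -5 + (-K**2)*K**2 = -5 - K**4)
(r(-1718) + 4667647)/(2304342 + 721935) = ((-5 - 1*(-1718)**4) + 4667647)/(2304342 + 721935) = ((-5 - 1*8711493922576) + 4667647)/3026277 = ((-5 - 8711493922576) + 4667647)*(1/3026277) = (-8711493922581 + 4667647)*(1/3026277) = -8711489254934*1/3026277 = -8711489254934/3026277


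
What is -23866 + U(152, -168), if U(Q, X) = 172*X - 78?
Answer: -52840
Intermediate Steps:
U(Q, X) = -78 + 172*X
-23866 + U(152, -168) = -23866 + (-78 + 172*(-168)) = -23866 + (-78 - 28896) = -23866 - 28974 = -52840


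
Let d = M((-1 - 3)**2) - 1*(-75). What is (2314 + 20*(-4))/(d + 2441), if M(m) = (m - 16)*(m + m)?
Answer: 1117/1258 ≈ 0.88792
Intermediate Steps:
M(m) = 2*m*(-16 + m) (M(m) = (-16 + m)*(2*m) = 2*m*(-16 + m))
d = 75 (d = 2*(-1 - 3)**2*(-16 + (-1 - 3)**2) - 1*(-75) = 2*(-4)**2*(-16 + (-4)**2) + 75 = 2*16*(-16 + 16) + 75 = 2*16*0 + 75 = 0 + 75 = 75)
(2314 + 20*(-4))/(d + 2441) = (2314 + 20*(-4))/(75 + 2441) = (2314 - 80)/2516 = 2234*(1/2516) = 1117/1258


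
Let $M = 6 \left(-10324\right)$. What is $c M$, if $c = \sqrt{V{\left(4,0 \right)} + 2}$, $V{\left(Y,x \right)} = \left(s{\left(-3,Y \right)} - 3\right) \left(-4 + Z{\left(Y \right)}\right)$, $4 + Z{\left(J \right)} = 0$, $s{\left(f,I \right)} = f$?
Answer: $- 309720 \sqrt{2} \approx -4.3801 \cdot 10^{5}$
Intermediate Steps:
$Z{\left(J \right)} = -4$ ($Z{\left(J \right)} = -4 + 0 = -4$)
$V{\left(Y,x \right)} = 48$ ($V{\left(Y,x \right)} = \left(-3 - 3\right) \left(-4 - 4\right) = \left(-6\right) \left(-8\right) = 48$)
$M = -61944$
$c = 5 \sqrt{2}$ ($c = \sqrt{48 + 2} = \sqrt{50} = 5 \sqrt{2} \approx 7.0711$)
$c M = 5 \sqrt{2} \left(-61944\right) = - 309720 \sqrt{2}$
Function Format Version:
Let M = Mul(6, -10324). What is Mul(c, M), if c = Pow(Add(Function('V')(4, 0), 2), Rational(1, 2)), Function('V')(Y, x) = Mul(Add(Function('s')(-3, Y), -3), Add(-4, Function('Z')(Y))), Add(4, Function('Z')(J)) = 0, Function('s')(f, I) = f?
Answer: Mul(-309720, Pow(2, Rational(1, 2))) ≈ -4.3801e+5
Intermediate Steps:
Function('Z')(J) = -4 (Function('Z')(J) = Add(-4, 0) = -4)
Function('V')(Y, x) = 48 (Function('V')(Y, x) = Mul(Add(-3, -3), Add(-4, -4)) = Mul(-6, -8) = 48)
M = -61944
c = Mul(5, Pow(2, Rational(1, 2))) (c = Pow(Add(48, 2), Rational(1, 2)) = Pow(50, Rational(1, 2)) = Mul(5, Pow(2, Rational(1, 2))) ≈ 7.0711)
Mul(c, M) = Mul(Mul(5, Pow(2, Rational(1, 2))), -61944) = Mul(-309720, Pow(2, Rational(1, 2)))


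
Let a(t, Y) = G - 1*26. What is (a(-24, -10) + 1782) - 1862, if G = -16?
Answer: -122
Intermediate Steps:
a(t, Y) = -42 (a(t, Y) = -16 - 1*26 = -16 - 26 = -42)
(a(-24, -10) + 1782) - 1862 = (-42 + 1782) - 1862 = 1740 - 1862 = -122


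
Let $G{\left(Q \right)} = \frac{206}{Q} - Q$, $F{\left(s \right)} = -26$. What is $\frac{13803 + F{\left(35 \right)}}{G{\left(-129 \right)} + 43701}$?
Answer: $\frac{1777233}{5653864} \approx 0.31434$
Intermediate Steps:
$G{\left(Q \right)} = - Q + \frac{206}{Q}$
$\frac{13803 + F{\left(35 \right)}}{G{\left(-129 \right)} + 43701} = \frac{13803 - 26}{\left(\left(-1\right) \left(-129\right) + \frac{206}{-129}\right) + 43701} = \frac{13777}{\left(129 + 206 \left(- \frac{1}{129}\right)\right) + 43701} = \frac{13777}{\left(129 - \frac{206}{129}\right) + 43701} = \frac{13777}{\frac{16435}{129} + 43701} = \frac{13777}{\frac{5653864}{129}} = 13777 \cdot \frac{129}{5653864} = \frac{1777233}{5653864}$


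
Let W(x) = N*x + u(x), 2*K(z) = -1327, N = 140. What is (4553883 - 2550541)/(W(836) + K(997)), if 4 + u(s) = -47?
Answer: 4006684/232651 ≈ 17.222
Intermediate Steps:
K(z) = -1327/2 (K(z) = (1/2)*(-1327) = -1327/2)
u(s) = -51 (u(s) = -4 - 47 = -51)
W(x) = -51 + 140*x (W(x) = 140*x - 51 = -51 + 140*x)
(4553883 - 2550541)/(W(836) + K(997)) = (4553883 - 2550541)/((-51 + 140*836) - 1327/2) = 2003342/((-51 + 117040) - 1327/2) = 2003342/(116989 - 1327/2) = 2003342/(232651/2) = 2003342*(2/232651) = 4006684/232651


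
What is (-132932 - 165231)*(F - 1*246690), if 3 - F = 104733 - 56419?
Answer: 87958383163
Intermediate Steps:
F = -48311 (F = 3 - (104733 - 56419) = 3 - 1*48314 = 3 - 48314 = -48311)
(-132932 - 165231)*(F - 1*246690) = (-132932 - 165231)*(-48311 - 1*246690) = -298163*(-48311 - 246690) = -298163*(-295001) = 87958383163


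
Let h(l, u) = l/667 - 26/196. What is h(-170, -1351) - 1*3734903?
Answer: -244135694829/65366 ≈ -3.7349e+6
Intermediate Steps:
h(l, u) = -13/98 + l/667 (h(l, u) = l*(1/667) - 26*1/196 = l/667 - 13/98 = -13/98 + l/667)
h(-170, -1351) - 1*3734903 = (-13/98 + (1/667)*(-170)) - 1*3734903 = (-13/98 - 170/667) - 3734903 = -25331/65366 - 3734903 = -244135694829/65366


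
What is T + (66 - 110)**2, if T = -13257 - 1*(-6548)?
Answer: -4773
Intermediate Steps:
T = -6709 (T = -13257 + 6548 = -6709)
T + (66 - 110)**2 = -6709 + (66 - 110)**2 = -6709 + (-44)**2 = -6709 + 1936 = -4773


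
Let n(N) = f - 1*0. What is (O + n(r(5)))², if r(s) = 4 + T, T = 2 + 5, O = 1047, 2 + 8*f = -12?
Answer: 17480761/16 ≈ 1.0925e+6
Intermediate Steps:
f = -7/4 (f = -¼ + (⅛)*(-12) = -¼ - 3/2 = -7/4 ≈ -1.7500)
T = 7
r(s) = 11 (r(s) = 4 + 7 = 11)
n(N) = -7/4 (n(N) = -7/4 - 1*0 = -7/4 + 0 = -7/4)
(O + n(r(5)))² = (1047 - 7/4)² = (4181/4)² = 17480761/16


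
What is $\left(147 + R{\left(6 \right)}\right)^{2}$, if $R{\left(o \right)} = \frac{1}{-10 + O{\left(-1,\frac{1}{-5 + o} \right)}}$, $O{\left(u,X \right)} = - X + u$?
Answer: $\frac{3108169}{144} \approx 21585.0$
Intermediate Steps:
$O{\left(u,X \right)} = u - X$
$R{\left(o \right)} = \frac{1}{-11 - \frac{1}{-5 + o}}$ ($R{\left(o \right)} = \frac{1}{-10 - \left(1 + \frac{1}{-5 + o}\right)} = \frac{1}{-11 - \frac{1}{-5 + o}}$)
$\left(147 + R{\left(6 \right)}\right)^{2} = \left(147 + \frac{5 - 6}{-54 + 11 \cdot 6}\right)^{2} = \left(147 + \frac{5 - 6}{-54 + 66}\right)^{2} = \left(147 + \frac{1}{12} \left(-1\right)\right)^{2} = \left(147 - \frac{1}{12}\right)^{2} = \left(\frac{1763}{12}\right)^{2} = \frac{3108169}{144}$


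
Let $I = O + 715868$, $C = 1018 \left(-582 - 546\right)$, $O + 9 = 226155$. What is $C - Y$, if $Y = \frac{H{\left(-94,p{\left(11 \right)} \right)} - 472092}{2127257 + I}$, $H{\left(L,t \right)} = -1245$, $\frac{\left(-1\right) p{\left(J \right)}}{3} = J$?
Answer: $- \frac{3524455693047}{3069271} \approx -1.1483 \cdot 10^{6}$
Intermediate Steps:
$O = 226146$ ($O = -9 + 226155 = 226146$)
$p{\left(J \right)} = - 3 J$
$C = -1148304$ ($C = 1018 \left(-1128\right) = -1148304$)
$I = 942014$ ($I = 226146 + 715868 = 942014$)
$Y = - \frac{473337}{3069271}$ ($Y = \frac{-1245 - 472092}{2127257 + 942014} = - \frac{473337}{3069271} \approx -0.15422$)
$C - Y = -1148304 - - \frac{473337}{3069271} = -1148304 + \frac{473337}{3069271} = - \frac{3524455693047}{3069271}$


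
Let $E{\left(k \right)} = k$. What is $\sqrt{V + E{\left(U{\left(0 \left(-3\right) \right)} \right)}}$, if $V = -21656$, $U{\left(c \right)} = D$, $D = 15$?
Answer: $i \sqrt{21641} \approx 147.11 i$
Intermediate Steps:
$U{\left(c \right)} = 15$
$\sqrt{V + E{\left(U{\left(0 \left(-3\right) \right)} \right)}} = \sqrt{-21656 + 15} = \sqrt{-21641} = i \sqrt{21641}$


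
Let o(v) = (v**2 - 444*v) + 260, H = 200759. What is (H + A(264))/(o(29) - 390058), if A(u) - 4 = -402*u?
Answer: -94635/401833 ≈ -0.23551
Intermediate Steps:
A(u) = 4 - 402*u
o(v) = 260 + v**2 - 444*v
(H + A(264))/(o(29) - 390058) = (200759 + (4 - 402*264))/((260 + 29**2 - 444*29) - 390058) = (200759 + (4 - 106128))/((260 + 841 - 12876) - 390058) = (200759 - 106124)/(-11775 - 390058) = 94635/(-401833) = 94635*(-1/401833) = -94635/401833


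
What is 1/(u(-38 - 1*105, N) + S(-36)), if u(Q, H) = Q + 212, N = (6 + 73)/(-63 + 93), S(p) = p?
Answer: 1/33 ≈ 0.030303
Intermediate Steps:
N = 79/30 ≈ 2.6333
u(Q, H) = 212 + Q
1/(u(-38 - 1*105, N) + S(-36)) = 1/((212 + (-38 - 1*105)) - 36) = 1/((212 + (-38 - 105)) - 36) = 1/((212 - 143) - 36) = 1/(69 - 36) = 1/33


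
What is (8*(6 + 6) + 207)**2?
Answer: 91809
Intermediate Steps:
(8*(6 + 6) + 207)**2 = (8*12 + 207)**2 = (96 + 207)**2 = 303**2 = 91809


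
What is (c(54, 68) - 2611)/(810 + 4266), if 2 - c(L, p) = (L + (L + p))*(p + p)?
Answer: -26545/5076 ≈ -5.2295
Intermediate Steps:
c(L, p) = 2 - 2*p*(p + 2*L) (c(L, p) = 2 - (L + (L + p))*(p + p) = 2 - (p + 2*L)*2*p = 2 - 2*p*(p + 2*L))
(c(54, 68) - 2611)/(810 + 4266) = ((2 - 2*68² - 4*54*68) - 2611)/(810 + 4266) = ((2 - 2*4624 - 14688) - 2611)/5076 = ((2 - 9248 - 14688) - 2611)*(1/5076) = (-23934 - 2611)*(1/5076) = -26545*1/5076 = -26545/5076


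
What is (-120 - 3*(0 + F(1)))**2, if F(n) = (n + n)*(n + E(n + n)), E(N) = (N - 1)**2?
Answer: 17424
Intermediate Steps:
E(N) = (-1 + N)**2
F(n) = 2*n*(n + (-1 + 2*n)**2) (F(n) = (n + n)*(n + (-1 + (n + n))**2) = (2*n)*(n + (-1 + 2*n)**2) = 2*n*(n + (-1 + 2*n)**2))
(-120 - 3*(0 + F(1)))**2 = (-120 - 3*(0 + 2*1*(1 + (-1 + 2*1)**2)))**2 = (-120 - 3*(0 + 2*1*(1 + (-1 + 2)**2)))**2 = (-120 - 3*(0 + 2*1*(1 + 1**2)))**2 = (-120 - 3*(0 + 2*1*(1 + 1)))**2 = (-120 - 3*(0 + 2*1*2))**2 = (-120 - 3*(0 + 4))**2 = (-120 - 3*4)**2 = (-120 - 12)**2 = (-132)**2 = 17424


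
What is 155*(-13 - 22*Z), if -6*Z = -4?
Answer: -12865/3 ≈ -4288.3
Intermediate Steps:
Z = ⅔ (Z = -⅙*(-4) = ⅔ ≈ 0.66667)
155*(-13 - 22*Z) = 155*(-13 - 22*⅔) = 155*(-13 - 44/3) = 155*(-83/3) = -12865/3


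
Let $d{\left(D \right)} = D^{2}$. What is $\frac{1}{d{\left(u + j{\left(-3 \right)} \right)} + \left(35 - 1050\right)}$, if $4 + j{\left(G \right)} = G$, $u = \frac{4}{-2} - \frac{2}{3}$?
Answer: $- \frac{9}{8294} \approx -0.0010851$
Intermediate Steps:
$u = - \frac{8}{3}$ ($u = 4 \left(- \frac{1}{2}\right) - \frac{2}{3} = -2 - \frac{2}{3} = - \frac{8}{3} \approx -2.6667$)
$j{\left(G \right)} = -4 + G$
$\frac{1}{d{\left(u + j{\left(-3 \right)} \right)} + \left(35 - 1050\right)} = \frac{1}{\left(- \frac{8}{3} - 7\right)^{2} + \left(35 - 1050\right)} = \frac{1}{\left(- \frac{29}{3}\right)^{2} - 1015} = \frac{1}{\frac{841}{9} - 1015} = \frac{1}{- \frac{8294}{9}} = - \frac{9}{8294}$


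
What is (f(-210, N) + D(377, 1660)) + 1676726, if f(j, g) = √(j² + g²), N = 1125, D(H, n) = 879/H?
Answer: 632126581/377 + 15*√5821 ≈ 1.6779e+6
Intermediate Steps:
f(j, g) = √(g² + j²)
(f(-210, N) + D(377, 1660)) + 1676726 = (√(1125² + (-210)²) + 879/377) + 1676726 = (√(1265625 + 44100) + 879*(1/377)) + 1676726 = (√1309725 + 879/377) + 1676726 = (15*√5821 + 879/377) + 1676726 = (879/377 + 15*√5821) + 1676726 = 632126581/377 + 15*√5821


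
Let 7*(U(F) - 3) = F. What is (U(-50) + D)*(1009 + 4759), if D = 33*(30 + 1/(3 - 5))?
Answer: 5591252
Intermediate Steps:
D = 1947/2 (D = 33*(30 + 1/(-2)) = 33*(30 - ½) = 33*(59/2) = 1947/2 ≈ 973.50)
U(F) = 3 + F/7
(U(-50) + D)*(1009 + 4759) = ((3 + (⅐)*(-50)) + 1947/2)*(1009 + 4759) = ((3 - 50/7) + 1947/2)*5768 = (-29/7 + 1947/2)*5768 = (13571/14)*5768 = 5591252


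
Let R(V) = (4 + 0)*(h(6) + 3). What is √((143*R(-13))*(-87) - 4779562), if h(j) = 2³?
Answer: I*√5326966 ≈ 2308.0*I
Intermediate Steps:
h(j) = 8
R(V) = 44 (R(V) = (4 + 0)*(8 + 3) = 4*11 = 44)
√((143*R(-13))*(-87) - 4779562) = √((143*44)*(-87) - 4779562) = √(6292*(-87) - 4779562) = √(-547404 - 4779562) = √(-5326966) = I*√5326966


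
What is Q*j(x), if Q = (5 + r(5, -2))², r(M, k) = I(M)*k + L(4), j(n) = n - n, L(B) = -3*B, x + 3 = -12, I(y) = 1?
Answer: 0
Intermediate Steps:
x = -15 (x = -3 - 12 = -15)
j(n) = 0
r(M, k) = -12 + k (r(M, k) = 1*k - 3*4 = k - 12 = -12 + k)
Q = 81 (Q = (5 + (-12 - 2))² = (5 - 14)² = (-9)² = 81)
Q*j(x) = 81*0 = 0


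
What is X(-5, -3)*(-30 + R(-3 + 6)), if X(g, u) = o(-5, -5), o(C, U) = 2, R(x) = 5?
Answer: -50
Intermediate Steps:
X(g, u) = 2
X(-5, -3)*(-30 + R(-3 + 6)) = 2*(-30 + 5) = 2*(-25) = -50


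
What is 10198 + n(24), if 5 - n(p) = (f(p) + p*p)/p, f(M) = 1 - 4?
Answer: 81433/8 ≈ 10179.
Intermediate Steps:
f(M) = -3
n(p) = 5 - (-3 + p²)/p (n(p) = 5 - (-3 + p*p)/p = 5 - (-3 + p²)/p)
10198 + n(24) = 10198 + (5 - 1*24 + 3/24) = 10198 + (5 - 24 + 3*(1/24)) = 10198 + (5 - 24 + ⅛) = 10198 - 151/8 = 81433/8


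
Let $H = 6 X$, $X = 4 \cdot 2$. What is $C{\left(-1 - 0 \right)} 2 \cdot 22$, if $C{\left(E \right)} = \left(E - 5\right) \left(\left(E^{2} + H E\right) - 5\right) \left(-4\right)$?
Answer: $-54912$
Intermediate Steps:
$X = 8$
$H = 48$ ($H = 6 \cdot 8 = 48$)
$C{\left(E \right)} = - 4 \left(-5 + E\right) \left(-5 + E^{2} + 48 E\right)$ ($C{\left(E \right)} = \left(E - 5\right) \left(\left(E^{2} + 48 E\right) - 5\right) \left(-4\right) = \left(-5 + E\right) \left(-5 + E^{2} + 48 E\right) \left(-4\right) = - 4 \left(-5 + E\right) \left(-5 + E^{2} + 48 E\right)$)
$C{\left(-1 - 0 \right)} 2 \cdot 22 = \left(-100 - 172 \left(-1 - 0\right)^{2} - 4 \left(-1 - 0\right)^{3} + 980 \left(-1 - 0\right)\right) 2 \cdot 22 = \left(-100 - 172 \left(-1 + 0\right)^{2} - 4 \left(-1 + 0\right)^{3} + 980 \left(-1 + 0\right)\right) 2 \cdot 22 = \left(-100 - 172 \left(-1\right)^{2} - 4 \left(-1\right)^{3} + 980 \left(-1\right)\right) 2 \cdot 22 = \left(-100 - 172 - -4 - 980\right) 2 \cdot 22 = \left(-100 - 172 + 4 - 980\right) 2 \cdot 22 = \left(-1248\right) 2 \cdot 22 = \left(-2496\right) 22 = -54912$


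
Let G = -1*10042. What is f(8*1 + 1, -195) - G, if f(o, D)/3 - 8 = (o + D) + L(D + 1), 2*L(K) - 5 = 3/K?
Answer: 3692005/388 ≈ 9515.5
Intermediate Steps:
G = -10042
L(K) = 5/2 + 3/(2*K) (L(K) = 5/2 + (3/K)/2 = 5/2 + 3/(2*K))
f(o, D) = 24 + 3*D + 3*o + 3*(8 + 5*D)/(2*(1 + D)) (f(o, D) = 24 + 3*((o + D) + (3 + 5*(D + 1))/(2*(D + 1))) = 24 + 3*((D + o) + (3 + 5*(1 + D))/(2*(1 + D))) = 24 + 3*((D + o) + (3 + (5 + 5*D))/(2*(1 + D))) = 24 + 3*((D + o) + (8 + 5*D)/(2*(1 + D))) = 24 + 3*(D + o + (8 + 5*D)/(2*(1 + D))) = 24 + (3*D + 3*o + 3*(8 + 5*D)/(2*(1 + D))) = 24 + 3*D + 3*o + 3*(8 + 5*D)/(2*(1 + D)))
f(8*1 + 1, -195) - G = 3*(8 + 5*(-195) + 2*(1 - 195)*(8 - 195 + (8*1 + 1)))/(2*(1 - 195)) - 1*(-10042) = (3/2)*(8 - 975 + 2*(-194)*(8 - 195 + (8 + 1)))/(-194) + 10042 = (3/2)*(-1/194)*(8 - 975 + 2*(-194)*(8 - 195 + 9)) + 10042 = (3/2)*(-1/194)*(8 - 975 + 2*(-194)*(-178)) + 10042 = (3/2)*(-1/194)*(8 - 975 + 69064) + 10042 = (3/2)*(-1/194)*68097 + 10042 = -204291/388 + 10042 = 3692005/388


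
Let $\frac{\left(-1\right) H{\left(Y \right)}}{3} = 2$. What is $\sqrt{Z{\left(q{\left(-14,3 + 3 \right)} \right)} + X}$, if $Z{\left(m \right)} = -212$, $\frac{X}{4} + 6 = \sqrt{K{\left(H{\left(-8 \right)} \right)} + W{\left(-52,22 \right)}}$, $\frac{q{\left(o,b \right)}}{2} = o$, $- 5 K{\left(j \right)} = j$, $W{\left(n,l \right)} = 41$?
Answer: $\frac{2 \sqrt{-1475 + 5 \sqrt{1055}}}{5} \approx 14.492 i$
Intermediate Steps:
$H{\left(Y \right)} = -6$ ($H{\left(Y \right)} = \left(-3\right) 2 = -6$)
$K{\left(j \right)} = - \frac{j}{5}$
$q{\left(o,b \right)} = 2 o$
$X = -24 + \frac{4 \sqrt{1055}}{5}$ ($X = -24 + 4 \sqrt{\left(- \frac{1}{5}\right) \left(-6\right) + 41} = -24 + 4 \sqrt{\frac{6}{5} + 41} = -24 + 4 \sqrt{\frac{211}{5}} = -24 + 4 \frac{\sqrt{1055}}{5} = -24 + \frac{4 \sqrt{1055}}{5} \approx 1.9846$)
$\sqrt{Z{\left(q{\left(-14,3 + 3 \right)} \right)} + X} = \sqrt{-212 - \left(24 - \frac{4 \sqrt{1055}}{5}\right)} = \sqrt{-236 + \frac{4 \sqrt{1055}}{5}}$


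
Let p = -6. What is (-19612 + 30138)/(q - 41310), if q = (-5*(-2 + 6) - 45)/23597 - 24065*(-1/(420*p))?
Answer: -17883505584/70201258343 ≈ -0.25475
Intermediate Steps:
q = -16229303/1698984 (q = (-5*(-2 + 6) - 45)/23597 - 24065/(-21*20*(-6)) = (-5*4 - 45)*(1/23597) - 24065/((-420*(-6))) = (-5*4 - 45)*(1/23597) - 24065/2520 = (-20 - 45)*(1/23597) - 24065*1/2520 = -65*1/23597 - 4813/504 = -65/23597 - 4813/504 = -16229303/1698984 ≈ -9.5524)
(-19612 + 30138)/(q - 41310) = (-19612 + 30138)/(-16229303/1698984 - 41310) = 10526/(-70201258343/1698984) = 10526*(-1698984/70201258343) = -17883505584/70201258343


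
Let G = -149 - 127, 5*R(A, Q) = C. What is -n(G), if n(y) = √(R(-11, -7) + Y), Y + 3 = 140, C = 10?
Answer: -√139 ≈ -11.790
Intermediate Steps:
R(A, Q) = 2 (R(A, Q) = (⅕)*10 = 2)
Y = 137 (Y = -3 + 140 = 137)
G = -276
n(y) = √139 (n(y) = √(2 + 137) = √139)
-n(G) = -√139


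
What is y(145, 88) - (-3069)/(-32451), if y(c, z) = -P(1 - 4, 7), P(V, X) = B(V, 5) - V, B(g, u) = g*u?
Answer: 128781/10817 ≈ 11.905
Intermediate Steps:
P(V, X) = 4*V (P(V, X) = V*5 - V = 5*V - V = 4*V)
y(c, z) = 12 (y(c, z) = -4*(1 - 4) = -4*(-3) = -1*(-12) = 12)
y(145, 88) - (-3069)/(-32451) = 12 - (-3069)/(-32451) = 12 - (-3069)*(-1)/32451 = 12 - 1*1023/10817 = 12 - 1023/10817 = 128781/10817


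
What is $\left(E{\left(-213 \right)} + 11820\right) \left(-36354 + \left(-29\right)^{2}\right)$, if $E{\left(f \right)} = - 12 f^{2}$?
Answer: $18914507904$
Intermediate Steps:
$\left(E{\left(-213 \right)} + 11820\right) \left(-36354 + \left(-29\right)^{2}\right) = \left(- 12 \left(-213\right)^{2} + 11820\right) \left(-36354 + \left(-29\right)^{2}\right) = \left(\left(-12\right) 45369 + 11820\right) \left(-36354 + 841\right) = \left(-544428 + 11820\right) \left(-35513\right) = \left(-532608\right) \left(-35513\right) = 18914507904$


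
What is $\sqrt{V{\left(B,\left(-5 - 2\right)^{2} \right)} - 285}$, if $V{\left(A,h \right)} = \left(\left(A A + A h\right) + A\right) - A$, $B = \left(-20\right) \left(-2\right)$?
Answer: $5 \sqrt{131} \approx 57.228$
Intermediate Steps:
$B = 40$
$V{\left(A,h \right)} = A^{2} + A h$ ($V{\left(A,h \right)} = \left(\left(A^{2} + A h\right) + A\right) - A = \left(A + A^{2} + A h\right) - A = A^{2} + A h$)
$\sqrt{V{\left(B,\left(-5 - 2\right)^{2} \right)} - 285} = \sqrt{40 \left(40 + \left(-5 - 2\right)^{2}\right) - 285} = \sqrt{40 \left(40 + \left(-7\right)^{2}\right) - 285} = \sqrt{40 \left(40 + 49\right) - 285} = \sqrt{40 \cdot 89 - 285} = \sqrt{3560 - 285} = \sqrt{3275} = 5 \sqrt{131}$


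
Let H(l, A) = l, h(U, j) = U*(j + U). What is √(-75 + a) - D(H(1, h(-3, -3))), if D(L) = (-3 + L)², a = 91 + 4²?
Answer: -4 + 4*√2 ≈ 1.6569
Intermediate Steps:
h(U, j) = U*(U + j)
a = 107 (a = 91 + 16 = 107)
√(-75 + a) - D(H(1, h(-3, -3))) = √(-75 + 107) - (-3 + 1)² = √32 - 1*(-2)² = 4*√2 - 1*4 = 4*√2 - 4 = -4 + 4*√2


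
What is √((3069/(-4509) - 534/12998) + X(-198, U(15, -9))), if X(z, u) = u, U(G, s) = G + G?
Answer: 2*√77598631983489/3255999 ≈ 5.4109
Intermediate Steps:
U(G, s) = 2*G
√((3069/(-4509) - 534/12998) + X(-198, U(15, -9))) = √((3069/(-4509) - 534/12998) + 2*15) = √((3069*(-1/4509) - 534*1/12998) + 30) = √((-341/501 - 267/6499) + 30) = √(-2349926/3255999 + 30) = √(95330044/3255999) = 2*√77598631983489/3255999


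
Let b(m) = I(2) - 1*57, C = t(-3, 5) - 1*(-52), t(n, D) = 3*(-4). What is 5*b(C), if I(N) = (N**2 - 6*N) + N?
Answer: -315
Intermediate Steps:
t(n, D) = -12
I(N) = N**2 - 5*N
C = 40 (C = -12 - 1*(-52) = -12 + 52 = 40)
b(m) = -63 (b(m) = 2*(-5 + 2) - 1*57 = 2*(-3) - 57 = -6 - 57 = -63)
5*b(C) = 5*(-63) = -315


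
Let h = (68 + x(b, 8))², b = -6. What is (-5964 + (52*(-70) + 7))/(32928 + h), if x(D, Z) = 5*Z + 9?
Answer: -3199/15539 ≈ -0.20587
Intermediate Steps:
x(D, Z) = 9 + 5*Z
h = 13689 (h = (68 + (9 + 5*8))² = (68 + (9 + 40))² = (68 + 49)² = 117² = 13689)
(-5964 + (52*(-70) + 7))/(32928 + h) = (-5964 + (52*(-70) + 7))/(32928 + 13689) = (-5964 + (-3640 + 7))/46617 = (-5964 - 3633)*(1/46617) = -9597*1/46617 = -3199/15539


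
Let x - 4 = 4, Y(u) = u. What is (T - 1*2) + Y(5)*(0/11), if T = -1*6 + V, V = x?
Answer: 0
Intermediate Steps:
x = 8 (x = 4 + 4 = 8)
V = 8
T = 2 (T = -1*6 + 8 = -6 + 8 = 2)
(T - 1*2) + Y(5)*(0/11) = (2 - 1*2) + 5*(0/11) = (2 - 2) + 5*(0*(1/11)) = 0 + 5*0 = 0 + 0 = 0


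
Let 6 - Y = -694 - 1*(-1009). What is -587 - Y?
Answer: -278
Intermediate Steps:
Y = -309 (Y = 6 - (-694 - 1*(-1009)) = 6 - (-694 + 1009) = 6 - 1*315 = 6 - 315 = -309)
-587 - Y = -587 - 1*(-309) = -587 + 309 = -278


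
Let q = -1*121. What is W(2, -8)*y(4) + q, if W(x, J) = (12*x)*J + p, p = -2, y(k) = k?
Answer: -897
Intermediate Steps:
q = -121
W(x, J) = -2 + 12*J*x (W(x, J) = (12*x)*J - 2 = 12*J*x - 2 = -2 + 12*J*x)
W(2, -8)*y(4) + q = (-2 + 12*(-8)*2)*4 - 121 = (-2 - 192)*4 - 121 = -194*4 - 121 = -776 - 121 = -897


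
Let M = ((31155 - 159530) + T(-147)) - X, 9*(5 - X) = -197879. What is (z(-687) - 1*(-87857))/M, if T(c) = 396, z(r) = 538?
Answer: -159111/269947 ≈ -0.58942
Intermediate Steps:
X = 197924/9 (X = 5 - ⅑*(-197879) = 5 + 197879/9 = 197924/9 ≈ 21992.)
M = -1349735/9 (M = ((31155 - 159530) + 396) - 1*197924/9 = (-128375 + 396) - 197924/9 = -127979 - 197924/9 = -1349735/9 ≈ -1.4997e+5)
(z(-687) - 1*(-87857))/M = (538 - 1*(-87857))/(-1349735/9) = (538 + 87857)*(-9/1349735) = 88395*(-9/1349735) = -159111/269947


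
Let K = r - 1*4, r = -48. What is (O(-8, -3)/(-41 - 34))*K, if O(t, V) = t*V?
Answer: 416/25 ≈ 16.640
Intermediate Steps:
O(t, V) = V*t
K = -52 (K = -48 - 1*4 = -48 - 4 = -52)
(O(-8, -3)/(-41 - 34))*K = ((-3*(-8))/(-41 - 34))*(-52) = (24/(-75))*(-52) = -1/75*24*(-52) = -8/25*(-52) = 416/25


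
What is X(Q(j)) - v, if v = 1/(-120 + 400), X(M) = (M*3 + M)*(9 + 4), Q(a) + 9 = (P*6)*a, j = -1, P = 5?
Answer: -567841/280 ≈ -2028.0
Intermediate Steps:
Q(a) = -9 + 30*a (Q(a) = -9 + (5*6)*a = -9 + 30*a)
X(M) = 52*M (X(M) = (3*M + M)*13 = (4*M)*13 = 52*M)
v = 1/280 ≈ 0.0035714
X(Q(j)) - v = 52*(-9 + 30*(-1)) - 1*1/280 = 52*(-9 - 30) - 1/280 = 52*(-39) - 1/280 = -2028 - 1/280 = -567841/280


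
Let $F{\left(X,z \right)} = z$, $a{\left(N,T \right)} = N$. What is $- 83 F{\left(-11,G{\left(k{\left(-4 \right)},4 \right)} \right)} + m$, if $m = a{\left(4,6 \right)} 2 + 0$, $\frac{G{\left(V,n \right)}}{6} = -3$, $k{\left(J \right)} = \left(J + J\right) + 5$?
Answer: $1502$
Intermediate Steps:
$k{\left(J \right)} = 5 + 2 J$ ($k{\left(J \right)} = 2 J + 5 = 5 + 2 J$)
$G{\left(V,n \right)} = -18$ ($G{\left(V,n \right)} = 6 \left(-3\right) = -18$)
$m = 8$ ($m = 4 \cdot 2 + 0 = 8 + 0 = 8$)
$- 83 F{\left(-11,G{\left(k{\left(-4 \right)},4 \right)} \right)} + m = \left(-83\right) \left(-18\right) + 8 = 1494 + 8 = 1502$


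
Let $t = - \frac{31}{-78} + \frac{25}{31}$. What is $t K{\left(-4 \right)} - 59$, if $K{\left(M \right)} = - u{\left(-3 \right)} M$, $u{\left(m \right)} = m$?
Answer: $- \frac{29599}{403} \approx -73.447$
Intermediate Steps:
$t = \frac{2911}{2418}$ ($t = \left(-31\right) \left(- \frac{1}{78}\right) + 25 \cdot \frac{1}{31} = \frac{31}{78} + \frac{25}{31} = \frac{2911}{2418} \approx 1.2039$)
$K{\left(M \right)} = 3 M$ ($K{\left(M \right)} = - \left(-3\right) M = 3 M$)
$t K{\left(-4 \right)} - 59 = \frac{2911 \cdot 3 \left(-4\right)}{2418} - 59 = \frac{2911}{2418} \left(-12\right) - 59 = - \frac{5822}{403} - 59 = - \frac{29599}{403}$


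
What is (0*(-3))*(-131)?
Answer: 0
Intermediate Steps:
(0*(-3))*(-131) = 0*(-131) = 0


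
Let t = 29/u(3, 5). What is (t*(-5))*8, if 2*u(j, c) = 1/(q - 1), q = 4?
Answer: -6960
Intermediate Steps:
u(j, c) = ⅙ (u(j, c) = 1/(2*(4 - 1)) = (½)/3 = (½)*(⅓) = ⅙)
t = 174 (t = 29/(⅙) = 29*6 = 174)
(t*(-5))*8 = (174*(-5))*8 = -870*8 = -6960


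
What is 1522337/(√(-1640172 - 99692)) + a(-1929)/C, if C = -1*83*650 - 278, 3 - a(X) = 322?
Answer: 319/54228 - 1522337*I*√434966/869932 ≈ 0.0058826 - 1154.1*I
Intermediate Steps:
a(X) = -319 (a(X) = 3 - 1*322 = 3 - 322 = -319)
C = -54228 (C = -83*650 - 278 = -53950 - 278 = -54228)
1522337/(√(-1640172 - 99692)) + a(-1929)/C = 1522337/(√(-1640172 - 99692)) - 319/(-54228) = 1522337/(√(-1739864)) - 319*(-1/54228) = 1522337/((2*I*√434966)) + 319/54228 = 1522337*(-I*√434966/869932) + 319/54228 = -1522337*I*√434966/869932 + 319/54228 = 319/54228 - 1522337*I*√434966/869932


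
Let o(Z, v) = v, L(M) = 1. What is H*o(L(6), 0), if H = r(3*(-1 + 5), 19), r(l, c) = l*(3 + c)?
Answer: 0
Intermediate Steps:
H = 264 (H = (3*(-1 + 5))*(3 + 19) = (3*4)*22 = 12*22 = 264)
H*o(L(6), 0) = 264*0 = 0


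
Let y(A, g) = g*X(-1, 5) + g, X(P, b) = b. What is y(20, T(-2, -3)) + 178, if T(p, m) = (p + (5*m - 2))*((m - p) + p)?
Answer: 520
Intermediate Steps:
T(p, m) = m*(-2 + p + 5*m) (T(p, m) = (p + (-2 + 5*m))*m = (-2 + p + 5*m)*m = m*(-2 + p + 5*m))
y(A, g) = 6*g (y(A, g) = g*5 + g = 5*g + g = 6*g)
y(20, T(-2, -3)) + 178 = 6*(-3*(-2 - 2 + 5*(-3))) + 178 = 6*(-3*(-2 - 2 - 15)) + 178 = 6*(-3*(-19)) + 178 = 6*57 + 178 = 342 + 178 = 520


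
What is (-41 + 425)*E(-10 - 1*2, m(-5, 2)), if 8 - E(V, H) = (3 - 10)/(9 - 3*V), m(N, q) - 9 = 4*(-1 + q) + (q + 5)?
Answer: 46976/15 ≈ 3131.7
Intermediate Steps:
m(N, q) = 10 + 5*q (m(N, q) = 9 + (4*(-1 + q) + (q + 5)) = 9 + ((-4 + 4*q) + (5 + q)) = 9 + (1 + 5*q) = 10 + 5*q)
E(V, H) = 8 + 7/(9 - 3*V) (E(V, H) = 8 - (3 - 10)/(9 - 3*V) = 8 - (-7)/(9 - 3*V) = 8 + 7/(9 - 3*V))
(-41 + 425)*E(-10 - 1*2, m(-5, 2)) = (-41 + 425)*((-79 + 24*(-10 - 1*2))/(3*(-3 + (-10 - 1*2)))) = 384*((-79 + 24*(-10 - 2))/(3*(-3 + (-10 - 2)))) = 384*((-79 + 24*(-12))/(3*(-3 - 12))) = 384*((⅓)*(-79 - 288)/(-15)) = 384*((⅓)*(-1/15)*(-367)) = 384*(367/45) = 46976/15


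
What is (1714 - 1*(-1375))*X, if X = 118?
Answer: 364502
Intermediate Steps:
(1714 - 1*(-1375))*X = (1714 - 1*(-1375))*118 = (1714 + 1375)*118 = 3089*118 = 364502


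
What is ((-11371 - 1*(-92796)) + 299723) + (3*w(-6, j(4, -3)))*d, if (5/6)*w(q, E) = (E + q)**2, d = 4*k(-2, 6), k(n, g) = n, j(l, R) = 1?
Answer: 380428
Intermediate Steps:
d = -8 (d = 4*(-2) = -8)
w(q, E) = 6*(E + q)**2/5
((-11371 - 1*(-92796)) + 299723) + (3*w(-6, j(4, -3)))*d = ((-11371 - 1*(-92796)) + 299723) + (3*(6*(1 - 6)**2/5))*(-8) = ((-11371 + 92796) + 299723) + (3*((6/5)*(-5)**2))*(-8) = (81425 + 299723) + (3*((6/5)*25))*(-8) = 381148 + (3*30)*(-8) = 381148 + 90*(-8) = 381148 - 720 = 380428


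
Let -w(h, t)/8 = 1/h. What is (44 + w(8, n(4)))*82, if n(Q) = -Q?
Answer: 3526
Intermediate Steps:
w(h, t) = -8/h
(44 + w(8, n(4)))*82 = (44 - 8/8)*82 = (44 - 8*⅛)*82 = (44 - 1)*82 = 43*82 = 3526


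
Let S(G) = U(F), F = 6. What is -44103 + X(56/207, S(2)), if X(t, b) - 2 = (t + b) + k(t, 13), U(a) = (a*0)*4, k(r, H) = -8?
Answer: -9130507/207 ≈ -44109.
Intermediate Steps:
U(a) = 0 (U(a) = 0*4 = 0)
S(G) = 0
X(t, b) = -6 + b + t (X(t, b) = 2 + ((t + b) - 8) = 2 + ((b + t) - 8) = 2 + (-8 + b + t) = -6 + b + t)
-44103 + X(56/207, S(2)) = -44103 + (-6 + 0 + 56/207) = -44103 - 1186/207 = -9130507/207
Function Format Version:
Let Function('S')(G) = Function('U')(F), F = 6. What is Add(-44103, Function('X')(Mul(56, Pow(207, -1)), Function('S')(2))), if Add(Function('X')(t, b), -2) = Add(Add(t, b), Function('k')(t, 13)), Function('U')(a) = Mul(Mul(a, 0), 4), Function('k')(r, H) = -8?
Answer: Rational(-9130507, 207) ≈ -44109.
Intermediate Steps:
Function('U')(a) = 0 (Function('U')(a) = Mul(0, 4) = 0)
Function('S')(G) = 0
Function('X')(t, b) = Add(-6, b, t) (Function('X')(t, b) = Add(2, Add(Add(t, b), -8)) = Add(2, Add(Add(b, t), -8)) = Add(2, Add(-8, b, t)) = Add(-6, b, t))
Add(-44103, Function('X')(Mul(56, Pow(207, -1)), Function('S')(2))) = Add(-44103, Add(-6, 0, Mul(56, Pow(207, -1)))) = Add(-44103, Add(-6, 0, Mul(56, Rational(1, 207)))) = Add(-44103, Add(-6, 0, Rational(56, 207))) = Add(-44103, Rational(-1186, 207)) = Rational(-9130507, 207)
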